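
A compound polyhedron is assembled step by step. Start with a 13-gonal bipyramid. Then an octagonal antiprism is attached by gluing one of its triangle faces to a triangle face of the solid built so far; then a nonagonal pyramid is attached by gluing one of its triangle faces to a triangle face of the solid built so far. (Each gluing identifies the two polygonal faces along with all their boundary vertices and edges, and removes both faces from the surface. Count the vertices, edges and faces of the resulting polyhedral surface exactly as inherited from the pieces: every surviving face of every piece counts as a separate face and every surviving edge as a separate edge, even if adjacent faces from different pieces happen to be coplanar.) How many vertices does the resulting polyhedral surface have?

35

A 13-gonal bipyramid: V=15, E=39, F=26.
Attach an octagonal antiprism (V=16, E=32, F=18) along a 3-gon: merge 3 vertices and 3 edges, delete both glued faces → V=28, E=68, F=42.
Attach a nonagonal pyramid (V=10, E=18, F=10) along a 3-gon: merge 3 vertices and 3 edges, delete both glued faces → V=35, E=83, F=50.
Check: V − E + F = 35 − 83 + 50 = 2.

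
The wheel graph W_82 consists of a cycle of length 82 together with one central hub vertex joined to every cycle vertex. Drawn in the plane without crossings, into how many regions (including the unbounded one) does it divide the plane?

W_82 has V = 82 + 1 = 83 vertices and E = 2·82 = 164 edges.
By Euler's formula F = 2 − V + E = 2 − 83 + 164 = 83.

83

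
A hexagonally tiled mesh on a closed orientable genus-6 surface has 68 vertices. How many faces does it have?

39

χ = 2 − 2·6 = -10, and every face is a hexagon so 6F = 2E.
V − E + F = -10 with E = 6F/2 gives 68 − (6/2 − 1)·F = -10, so F = 39 and E = 117.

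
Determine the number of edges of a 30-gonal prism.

90

A prism on an n-gon has two n-gon bases and n rectangular sides: V = 2·30 = 60, E = 3·30 = 90, F = 30 + 2 = 32.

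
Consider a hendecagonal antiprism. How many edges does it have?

44

An antiprism on an n-gon has two n-gon caps and 2n triangles: V = 2·11 = 22, E = 4·11 = 44, F = 2·11 + 2 = 24.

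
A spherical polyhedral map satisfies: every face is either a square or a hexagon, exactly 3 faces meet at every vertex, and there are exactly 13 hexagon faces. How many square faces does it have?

6

Let x be the number of squares; then F = 13 + x.
Edge–face incidences: 2E = 6·13 + 4·x = 78 + 4x.
Every vertex has degree 3, so 3V = 2E.
Euler: V − E + F = 2 ⇒ (2E)/3 − E + (13 + x) = 2.
Multiply by 6: 2·(2E) − 3·(2E) + 6·(13 + x) = 12, i.e. 78 + 6x − (78 + 4x) = 12.
Collecting terms: 2x = 12, so x = 6.
Then 2E = 78 + 4·6 = 102, so E = 51, V = 2E/3 = 34, F = 13 + 6 = 19.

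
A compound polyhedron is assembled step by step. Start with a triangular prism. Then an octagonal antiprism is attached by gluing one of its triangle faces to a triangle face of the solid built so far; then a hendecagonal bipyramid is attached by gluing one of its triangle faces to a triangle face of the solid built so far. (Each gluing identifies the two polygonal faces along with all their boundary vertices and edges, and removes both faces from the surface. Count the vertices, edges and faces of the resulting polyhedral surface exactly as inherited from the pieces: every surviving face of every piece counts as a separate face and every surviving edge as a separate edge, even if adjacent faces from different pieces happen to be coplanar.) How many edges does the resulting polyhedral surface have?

A triangular prism: V=6, E=9, F=5.
Attach an octagonal antiprism (V=16, E=32, F=18) along a 3-gon: merge 3 vertices and 3 edges, delete both glued faces → V=19, E=38, F=21.
Attach a hendecagonal bipyramid (V=13, E=33, F=22) along a 3-gon: merge 3 vertices and 3 edges, delete both glued faces → V=29, E=68, F=41.
Check: V − E + F = 29 − 68 + 41 = 2.

68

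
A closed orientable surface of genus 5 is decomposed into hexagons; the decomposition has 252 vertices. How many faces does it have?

χ = 2 − 2·5 = -8, and every face is a hexagon so 6F = 2E.
V − E + F = -8 with E = 6F/2 gives 252 − (6/2 − 1)·F = -8, so F = 130 and E = 390.

130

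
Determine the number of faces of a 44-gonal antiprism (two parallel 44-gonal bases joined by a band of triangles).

An antiprism on an n-gon has two n-gon caps and 2n triangles: V = 2·44 = 88, E = 4·44 = 176, F = 2·44 + 2 = 90.

90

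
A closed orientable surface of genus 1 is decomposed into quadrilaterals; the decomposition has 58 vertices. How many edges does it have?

χ = 2 − 2·1 = 0, and every face is a square so 4F = 2E.
V − E + F = 0 with E = 4F/2 gives 58 − (4/2 − 1)·F = 0, so F = 58 and E = 116.

116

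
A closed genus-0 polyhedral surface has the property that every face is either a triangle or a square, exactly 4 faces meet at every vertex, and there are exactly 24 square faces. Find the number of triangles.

8

Let x be the number of triangles; then F = 24 + x.
Edge–face incidences: 2E = 4·24 + 3·x = 96 + 3x.
Every vertex has degree 4, so 4V = 2E.
Euler: V − E + F = 2 ⇒ (2E)/4 − E + (24 + x) = 2.
Multiply by 8: 2·(2E) − 4·(2E) + 8·(24 + x) = 16, i.e. 192 + 8x − 2·(96 + 3x) = 16.
Collecting terms: 2x = 16, so x = 8.
Then 2E = 96 + 3·8 = 120, so E = 60, V = 2E/4 = 30, F = 24 + 8 = 32.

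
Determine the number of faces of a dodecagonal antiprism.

26

An antiprism on an n-gon has two n-gon caps and 2n triangles: V = 2·12 = 24, E = 4·12 = 48, F = 2·12 + 2 = 26.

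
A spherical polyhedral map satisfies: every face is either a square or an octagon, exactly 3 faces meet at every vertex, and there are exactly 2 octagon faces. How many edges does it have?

24

Let x be the number of squares; then F = 2 + x.
Edge–face incidences: 2E = 8·2 + 4·x = 16 + 4x.
Every vertex has degree 3, so 3V = 2E.
Euler: V − E + F = 2 ⇒ (2E)/3 − E + (2 + x) = 2.
Multiply by 6: 2·(2E) − 3·(2E) + 6·(2 + x) = 12, i.e. 12 + 6x − (16 + 4x) = 12.
Collecting terms: 2x − 4 = 12, so 2x = 16, so x = 8.
Then 2E = 16 + 4·8 = 48, so E = 24, V = 2E/3 = 16, F = 2 + 8 = 10.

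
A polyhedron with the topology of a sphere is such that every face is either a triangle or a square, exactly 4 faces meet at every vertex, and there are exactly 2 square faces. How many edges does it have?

Let x be the number of triangles; then F = 2 + x.
Edge–face incidences: 2E = 4·2 + 3·x = 8 + 3x.
Every vertex has degree 4, so 4V = 2E.
Euler: V − E + F = 2 ⇒ (2E)/4 − E + (2 + x) = 2.
Multiply by 8: 2·(2E) − 4·(2E) + 8·(2 + x) = 16, i.e. 16 + 8x − 2·(8 + 3x) = 16.
Collecting terms: 2x = 16, so x = 8.
Then 2E = 8 + 3·8 = 32, so E = 16, V = 2E/4 = 8, F = 2 + 8 = 10.

16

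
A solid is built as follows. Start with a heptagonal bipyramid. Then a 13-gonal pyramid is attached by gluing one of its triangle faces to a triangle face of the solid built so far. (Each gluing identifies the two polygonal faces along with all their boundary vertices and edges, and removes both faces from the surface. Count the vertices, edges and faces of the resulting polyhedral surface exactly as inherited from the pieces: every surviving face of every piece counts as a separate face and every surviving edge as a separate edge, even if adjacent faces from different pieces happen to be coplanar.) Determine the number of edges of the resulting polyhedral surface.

A heptagonal bipyramid: V=9, E=21, F=14.
Attach a 13-gonal pyramid (V=14, E=26, F=14) along a 3-gon: merge 3 vertices and 3 edges, delete both glued faces → V=20, E=44, F=26.
Check: V − E + F = 20 − 44 + 26 = 2.

44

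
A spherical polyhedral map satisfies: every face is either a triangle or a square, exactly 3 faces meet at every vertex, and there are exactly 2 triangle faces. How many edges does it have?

Let x be the number of squares; then F = 2 + x.
Edge–face incidences: 2E = 3·2 + 4·x = 6 + 4x.
Every vertex has degree 3, so 3V = 2E.
Euler: V − E + F = 2 ⇒ (2E)/3 − E + (2 + x) = 2.
Multiply by 6: 2·(2E) − 3·(2E) + 6·(2 + x) = 12, i.e. 12 + 6x − (6 + 4x) = 12.
Collecting terms: 2x + 6 = 12, so 2x = 6, so x = 3.
Then 2E = 6 + 4·3 = 18, so E = 9, V = 2E/3 = 6, F = 2 + 3 = 5.

9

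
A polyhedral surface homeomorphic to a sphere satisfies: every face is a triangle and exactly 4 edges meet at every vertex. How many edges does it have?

12

Each face has 3 edges and each edge borders two faces, so 2E = 3F.
Each vertex has degree 4, so 4V = 2E and hence V = 3F/4.
Euler: V − E + F = 2 ⇒ (3F/4) − (3F/2) + F = 2.
Multiply by 8: (6 − 12 + 8)F = 16, i.e. 2F = 16.
So F = 8, E = 3·8/2 = 12, V = 3·8/4 = 6.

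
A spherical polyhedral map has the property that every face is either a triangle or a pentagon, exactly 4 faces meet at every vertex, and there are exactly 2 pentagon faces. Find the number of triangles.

10

Let x be the number of triangles; then F = 2 + x.
Edge–face incidences: 2E = 5·2 + 3·x = 10 + 3x.
Every vertex has degree 4, so 4V = 2E.
Euler: V − E + F = 2 ⇒ (2E)/4 − E + (2 + x) = 2.
Multiply by 8: 2·(2E) − 4·(2E) + 8·(2 + x) = 16, i.e. 16 + 8x − 2·(10 + 3x) = 16.
Collecting terms: 2x − 4 = 16, so 2x = 20, so x = 10.
Then 2E = 10 + 3·10 = 40, so E = 20, V = 2E/4 = 10, F = 2 + 10 = 12.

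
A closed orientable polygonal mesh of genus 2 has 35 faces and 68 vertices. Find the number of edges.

105

For a closed orientable surface of genus 2, χ = 2 − 2·2 = -2.
E = V + F − (-2) = 68 + 35 − (-2) = 105.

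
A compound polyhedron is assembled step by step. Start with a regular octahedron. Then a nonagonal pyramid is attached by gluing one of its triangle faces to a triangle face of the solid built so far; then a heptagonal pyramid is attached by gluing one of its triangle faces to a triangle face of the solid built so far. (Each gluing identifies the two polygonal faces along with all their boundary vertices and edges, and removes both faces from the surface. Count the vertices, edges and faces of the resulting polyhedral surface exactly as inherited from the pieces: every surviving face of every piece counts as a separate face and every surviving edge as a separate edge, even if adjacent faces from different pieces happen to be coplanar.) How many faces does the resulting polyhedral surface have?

A regular octahedron: V=6, E=12, F=8.
Attach a nonagonal pyramid (V=10, E=18, F=10) along a 3-gon: merge 3 vertices and 3 edges, delete both glued faces → V=13, E=27, F=16.
Attach a heptagonal pyramid (V=8, E=14, F=8) along a 3-gon: merge 3 vertices and 3 edges, delete both glued faces → V=18, E=38, F=22.
Check: V − E + F = 18 − 38 + 22 = 2.

22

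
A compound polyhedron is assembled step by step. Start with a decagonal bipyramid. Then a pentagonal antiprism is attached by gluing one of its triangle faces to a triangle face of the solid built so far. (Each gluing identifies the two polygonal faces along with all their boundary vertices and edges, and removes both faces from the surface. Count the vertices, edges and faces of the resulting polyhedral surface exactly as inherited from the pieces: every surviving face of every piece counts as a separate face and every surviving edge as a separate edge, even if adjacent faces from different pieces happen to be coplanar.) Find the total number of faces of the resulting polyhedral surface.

A decagonal bipyramid: V=12, E=30, F=20.
Attach a pentagonal antiprism (V=10, E=20, F=12) along a 3-gon: merge 3 vertices and 3 edges, delete both glued faces → V=19, E=47, F=30.
Check: V − E + F = 19 − 47 + 30 = 2.

30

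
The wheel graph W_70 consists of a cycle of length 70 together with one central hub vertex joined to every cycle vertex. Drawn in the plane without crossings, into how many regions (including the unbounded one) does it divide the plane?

71

W_70 has V = 70 + 1 = 71 vertices and E = 2·70 = 140 edges.
By Euler's formula F = 2 − V + E = 2 − 71 + 140 = 71.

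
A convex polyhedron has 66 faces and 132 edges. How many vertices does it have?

Here V − E + F = 2.
V = 2 + E − F = 2 + 132 − 66 = 68.

68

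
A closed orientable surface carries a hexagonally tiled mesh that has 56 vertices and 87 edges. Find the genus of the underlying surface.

2

Every face is a hexagon and each edge borders two faces, so 6F = 2·87, giving F = 29.
χ = V − E + F = 56 − 87 + 29 = -2.
For a closed orientable surface χ = 2 − 2g, so g = (2 − (-2))/2 = 2.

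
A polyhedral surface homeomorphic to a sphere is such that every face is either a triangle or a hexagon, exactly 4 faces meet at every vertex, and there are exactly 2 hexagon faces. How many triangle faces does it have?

12

Let x be the number of triangles; then F = 2 + x.
Edge–face incidences: 2E = 6·2 + 3·x = 12 + 3x.
Every vertex has degree 4, so 4V = 2E.
Euler: V − E + F = 2 ⇒ (2E)/4 − E + (2 + x) = 2.
Multiply by 8: 2·(2E) − 4·(2E) + 8·(2 + x) = 16, i.e. 16 + 8x − 2·(12 + 3x) = 16.
Collecting terms: 2x − 8 = 16, so 2x = 24, so x = 12.
Then 2E = 12 + 3·12 = 48, so E = 24, V = 2E/4 = 12, F = 2 + 12 = 14.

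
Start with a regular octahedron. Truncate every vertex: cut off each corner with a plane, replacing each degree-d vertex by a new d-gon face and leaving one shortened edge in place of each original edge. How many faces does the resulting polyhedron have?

The base solid has V = 6, E = 12, F = 8.
Truncation replaces each original edge-end by a new vertex, so V′ = 2E = 24.
Each original edge survives, and each old vertex of degree d contributes d new edges; summing degrees gives Σd = 2E, so E′ = E + 2E = 3E = 36.
Each original face survives and each original vertex becomes one new face: F′ = F + V = 14.

14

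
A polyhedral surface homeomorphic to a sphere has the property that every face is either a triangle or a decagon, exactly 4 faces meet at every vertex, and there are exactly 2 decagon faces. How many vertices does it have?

Let x be the number of triangles; then F = 2 + x.
Edge–face incidences: 2E = 10·2 + 3·x = 20 + 3x.
Every vertex has degree 4, so 4V = 2E.
Euler: V − E + F = 2 ⇒ (2E)/4 − E + (2 + x) = 2.
Multiply by 8: 2·(2E) − 4·(2E) + 8·(2 + x) = 16, i.e. 16 + 8x − 2·(20 + 3x) = 16.
Collecting terms: 2x − 24 = 16, so 2x = 40, so x = 20.
Then 2E = 20 + 3·20 = 80, so E = 40, V = 2E/4 = 20, F = 2 + 20 = 22.

20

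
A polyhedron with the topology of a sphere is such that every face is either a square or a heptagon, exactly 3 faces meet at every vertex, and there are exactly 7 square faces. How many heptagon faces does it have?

2

Let x be the number of heptagons; then F = 7 + x.
Edge–face incidences: 2E = 4·7 + 7·x = 28 + 7x.
Every vertex has degree 3, so 3V = 2E.
Euler: V − E + F = 2 ⇒ (2E)/3 − E + (7 + x) = 2.
Multiply by 6: 2·(2E) − 3·(2E) + 6·(7 + x) = 12, i.e. 42 + 6x − (28 + 7x) = 12.
Collecting terms: −x + 14 = 12, so −x = −2, so x = 2.
Then 2E = 28 + 7·2 = 42, so E = 21, V = 2E/3 = 14, F = 7 + 2 = 9.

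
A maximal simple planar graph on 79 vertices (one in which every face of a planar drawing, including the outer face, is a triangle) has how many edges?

In a plane triangulation 3F = 2E and V − E + F = 2, so E = 3V − 6 = 3·79 − 6 = 231.

231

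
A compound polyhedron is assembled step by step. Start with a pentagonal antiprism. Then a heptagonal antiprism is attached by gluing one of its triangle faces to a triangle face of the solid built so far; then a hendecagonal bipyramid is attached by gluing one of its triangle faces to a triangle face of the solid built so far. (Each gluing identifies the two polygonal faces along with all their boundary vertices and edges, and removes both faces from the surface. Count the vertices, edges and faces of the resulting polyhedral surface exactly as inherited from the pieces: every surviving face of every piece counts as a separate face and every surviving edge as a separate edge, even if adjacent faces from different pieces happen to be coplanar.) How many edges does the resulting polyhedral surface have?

75

A pentagonal antiprism: V=10, E=20, F=12.
Attach a heptagonal antiprism (V=14, E=28, F=16) along a 3-gon: merge 3 vertices and 3 edges, delete both glued faces → V=21, E=45, F=26.
Attach a hendecagonal bipyramid (V=13, E=33, F=22) along a 3-gon: merge 3 vertices and 3 edges, delete both glued faces → V=31, E=75, F=46.
Check: V − E + F = 31 − 75 + 46 = 2.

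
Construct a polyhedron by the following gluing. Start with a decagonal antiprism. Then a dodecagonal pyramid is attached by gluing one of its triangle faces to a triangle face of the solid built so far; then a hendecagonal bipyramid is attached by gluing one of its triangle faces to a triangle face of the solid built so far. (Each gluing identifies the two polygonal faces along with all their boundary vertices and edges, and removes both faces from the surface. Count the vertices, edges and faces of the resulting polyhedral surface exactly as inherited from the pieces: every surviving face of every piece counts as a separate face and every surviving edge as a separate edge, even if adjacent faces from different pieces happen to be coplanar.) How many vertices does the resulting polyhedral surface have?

40

A decagonal antiprism: V=20, E=40, F=22.
Attach a dodecagonal pyramid (V=13, E=24, F=13) along a 3-gon: merge 3 vertices and 3 edges, delete both glued faces → V=30, E=61, F=33.
Attach a hendecagonal bipyramid (V=13, E=33, F=22) along a 3-gon: merge 3 vertices and 3 edges, delete both glued faces → V=40, E=91, F=53.
Check: V − E + F = 40 − 91 + 53 = 2.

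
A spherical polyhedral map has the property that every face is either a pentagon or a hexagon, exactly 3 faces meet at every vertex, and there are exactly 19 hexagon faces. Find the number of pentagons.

Let x be the number of pentagons; then F = 19 + x.
Edge–face incidences: 2E = 6·19 + 5·x = 114 + 5x.
Every vertex has degree 3, so 3V = 2E.
Euler: V − E + F = 2 ⇒ (2E)/3 − E + (19 + x) = 2.
Multiply by 6: 2·(2E) − 3·(2E) + 6·(19 + x) = 12, i.e. 114 + 6x − (114 + 5x) = 12.
Collecting terms: x = 12.
Then 2E = 114 + 5·12 = 174, so E = 87, V = 2E/3 = 58, F = 19 + 12 = 31.

12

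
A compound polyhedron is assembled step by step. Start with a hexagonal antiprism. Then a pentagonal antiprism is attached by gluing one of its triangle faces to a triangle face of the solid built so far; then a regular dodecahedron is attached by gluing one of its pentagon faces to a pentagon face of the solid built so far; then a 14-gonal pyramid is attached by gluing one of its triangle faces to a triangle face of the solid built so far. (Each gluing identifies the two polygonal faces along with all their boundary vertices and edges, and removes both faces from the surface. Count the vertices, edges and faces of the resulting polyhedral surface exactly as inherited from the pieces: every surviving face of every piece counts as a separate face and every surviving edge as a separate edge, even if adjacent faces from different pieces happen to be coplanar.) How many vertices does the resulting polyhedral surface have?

A hexagonal antiprism: V=12, E=24, F=14.
Attach a pentagonal antiprism (V=10, E=20, F=12) along a 3-gon: merge 3 vertices and 3 edges, delete both glued faces → V=19, E=41, F=24.
Attach a regular dodecahedron (V=20, E=30, F=12) along a 5-gon: merge 5 vertices and 5 edges, delete both glued faces → V=34, E=66, F=34.
Attach a 14-gonal pyramid (V=15, E=28, F=15) along a 3-gon: merge 3 vertices and 3 edges, delete both glued faces → V=46, E=91, F=47.
Check: V − E + F = 46 − 91 + 47 = 2.

46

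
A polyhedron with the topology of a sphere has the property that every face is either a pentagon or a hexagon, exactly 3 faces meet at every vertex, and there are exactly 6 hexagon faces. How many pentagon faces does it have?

Let x be the number of pentagons; then F = 6 + x.
Edge–face incidences: 2E = 6·6 + 5·x = 36 + 5x.
Every vertex has degree 3, so 3V = 2E.
Euler: V − E + F = 2 ⇒ (2E)/3 − E + (6 + x) = 2.
Multiply by 6: 2·(2E) − 3·(2E) + 6·(6 + x) = 12, i.e. 36 + 6x − (36 + 5x) = 12.
Collecting terms: x = 12.
Then 2E = 36 + 5·12 = 96, so E = 48, V = 2E/3 = 32, F = 6 + 12 = 18.

12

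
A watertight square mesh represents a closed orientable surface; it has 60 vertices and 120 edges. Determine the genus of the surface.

Every face is a square and each edge borders two faces, so 4F = 2·120, giving F = 60.
χ = V − E + F = 60 − 120 + 60 = 0.
For a closed orientable surface χ = 2 − 2g, so g = (2 − (0))/2 = 1.

1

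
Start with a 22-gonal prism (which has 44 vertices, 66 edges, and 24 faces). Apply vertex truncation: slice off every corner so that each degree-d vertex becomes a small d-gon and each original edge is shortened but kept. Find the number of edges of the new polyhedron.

Truncation replaces each original edge-end by a new vertex, so V′ = 2E = 132.
Each original edge survives, and each old vertex of degree d contributes d new edges; summing degrees gives Σd = 2E, so E′ = E + 2E = 3E = 198.
Each original face survives and each original vertex becomes one new face: F′ = F + V = 68.

198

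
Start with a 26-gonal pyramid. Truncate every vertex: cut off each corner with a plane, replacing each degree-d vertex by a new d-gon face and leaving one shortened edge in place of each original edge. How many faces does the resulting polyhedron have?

The base solid has V = 27, E = 52, F = 27.
Truncation replaces each original edge-end by a new vertex, so V′ = 2E = 104.
Each original edge survives, and each old vertex of degree d contributes d new edges; summing degrees gives Σd = 2E, so E′ = E + 2E = 3E = 156.
Each original face survives and each original vertex becomes one new face: F′ = F + V = 54.

54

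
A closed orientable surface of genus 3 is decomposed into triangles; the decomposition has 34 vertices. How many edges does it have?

114

χ = 2 − 2·3 = -4, and every face is a triangle so 3F = 2E.
V − E + F = -4 with E = 3F/2 gives 34 − (3/2 − 1)·F = -4, so F = 76 and E = 114.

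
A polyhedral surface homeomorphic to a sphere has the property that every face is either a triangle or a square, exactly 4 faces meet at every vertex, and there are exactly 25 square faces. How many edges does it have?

62

Let x be the number of triangles; then F = 25 + x.
Edge–face incidences: 2E = 4·25 + 3·x = 100 + 3x.
Every vertex has degree 4, so 4V = 2E.
Euler: V − E + F = 2 ⇒ (2E)/4 − E + (25 + x) = 2.
Multiply by 8: 2·(2E) − 4·(2E) + 8·(25 + x) = 16, i.e. 200 + 8x − 2·(100 + 3x) = 16.
Collecting terms: 2x = 16, so x = 8.
Then 2E = 100 + 3·8 = 124, so E = 62, V = 2E/4 = 31, F = 25 + 8 = 33.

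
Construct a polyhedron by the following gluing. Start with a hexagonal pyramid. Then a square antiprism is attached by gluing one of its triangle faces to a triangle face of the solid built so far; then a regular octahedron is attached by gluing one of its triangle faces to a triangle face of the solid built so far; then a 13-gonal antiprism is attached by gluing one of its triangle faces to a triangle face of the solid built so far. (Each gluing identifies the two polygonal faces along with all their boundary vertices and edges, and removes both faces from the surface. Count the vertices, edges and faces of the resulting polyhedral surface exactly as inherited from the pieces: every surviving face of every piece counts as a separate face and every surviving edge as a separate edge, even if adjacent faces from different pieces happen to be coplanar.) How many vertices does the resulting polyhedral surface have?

38

A hexagonal pyramid: V=7, E=12, F=7.
Attach a square antiprism (V=8, E=16, F=10) along a 3-gon: merge 3 vertices and 3 edges, delete both glued faces → V=12, E=25, F=15.
Attach a regular octahedron (V=6, E=12, F=8) along a 3-gon: merge 3 vertices and 3 edges, delete both glued faces → V=15, E=34, F=21.
Attach a 13-gonal antiprism (V=26, E=52, F=28) along a 3-gon: merge 3 vertices and 3 edges, delete both glued faces → V=38, E=83, F=47.
Check: V − E + F = 38 − 83 + 47 = 2.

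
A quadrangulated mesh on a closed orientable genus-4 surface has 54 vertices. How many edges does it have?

120

χ = 2 − 2·4 = -6, and every face is a square so 4F = 2E.
V − E + F = -6 with E = 4F/2 gives 54 − (4/2 − 1)·F = -6, so F = 60 and E = 120.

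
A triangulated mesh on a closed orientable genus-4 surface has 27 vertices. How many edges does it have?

χ = 2 − 2·4 = -6, and every face is a triangle so 3F = 2E.
V − E + F = -6 with E = 3F/2 gives 27 − (3/2 − 1)·F = -6, so F = 66 and E = 99.

99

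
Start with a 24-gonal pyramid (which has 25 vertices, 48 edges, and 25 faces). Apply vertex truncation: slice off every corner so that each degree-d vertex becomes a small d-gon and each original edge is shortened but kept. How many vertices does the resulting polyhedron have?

Truncation replaces each original edge-end by a new vertex, so V′ = 2E = 96.
Each original edge survives, and each old vertex of degree d contributes d new edges; summing degrees gives Σd = 2E, so E′ = E + 2E = 3E = 144.
Each original face survives and each original vertex becomes one new face: F′ = F + V = 50.

96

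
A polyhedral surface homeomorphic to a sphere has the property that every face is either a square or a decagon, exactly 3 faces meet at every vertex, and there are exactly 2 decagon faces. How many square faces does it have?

10

Let x be the number of squares; then F = 2 + x.
Edge–face incidences: 2E = 10·2 + 4·x = 20 + 4x.
Every vertex has degree 3, so 3V = 2E.
Euler: V − E + F = 2 ⇒ (2E)/3 − E + (2 + x) = 2.
Multiply by 6: 2·(2E) − 3·(2E) + 6·(2 + x) = 12, i.e. 12 + 6x − (20 + 4x) = 12.
Collecting terms: 2x − 8 = 12, so 2x = 20, so x = 10.
Then 2E = 20 + 4·10 = 60, so E = 30, V = 2E/3 = 20, F = 2 + 10 = 12.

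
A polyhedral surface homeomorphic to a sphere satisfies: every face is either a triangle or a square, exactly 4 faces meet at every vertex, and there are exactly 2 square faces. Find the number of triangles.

Let x be the number of triangles; then F = 2 + x.
Edge–face incidences: 2E = 4·2 + 3·x = 8 + 3x.
Every vertex has degree 4, so 4V = 2E.
Euler: V − E + F = 2 ⇒ (2E)/4 − E + (2 + x) = 2.
Multiply by 8: 2·(2E) − 4·(2E) + 8·(2 + x) = 16, i.e. 16 + 8x − 2·(8 + 3x) = 16.
Collecting terms: 2x = 16, so x = 8.
Then 2E = 8 + 3·8 = 32, so E = 16, V = 2E/4 = 8, F = 2 + 8 = 10.

8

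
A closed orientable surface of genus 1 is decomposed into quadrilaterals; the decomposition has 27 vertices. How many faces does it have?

χ = 2 − 2·1 = 0, and every face is a square so 4F = 2E.
V − E + F = 0 with E = 4F/2 gives 27 − (4/2 − 1)·F = 0, so F = 27 and E = 54.

27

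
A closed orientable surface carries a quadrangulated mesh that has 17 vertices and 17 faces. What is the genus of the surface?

1

Every face is a square, so 2E = 4·17 = 68, giving E = 34.
χ = V − E + F = 17 − 34 + 17 = 0.
For a closed orientable surface χ = 2 − 2g, so g = (2 − (0))/2 = 1.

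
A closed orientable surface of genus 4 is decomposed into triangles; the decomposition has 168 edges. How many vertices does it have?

χ = 2 − 2·4 = -6, and every face is a triangle so 3F = 2E.
F = 2E/3 = 112. Then V = -6 + E − F = -6 + 168 − 112 = 50.

50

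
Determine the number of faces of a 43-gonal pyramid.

44

A pyramid on an n-gon base has one n-gon and n triangles: V = 43 + 1 = 44, E = 2·43 = 86, F = 43 + 1 = 44.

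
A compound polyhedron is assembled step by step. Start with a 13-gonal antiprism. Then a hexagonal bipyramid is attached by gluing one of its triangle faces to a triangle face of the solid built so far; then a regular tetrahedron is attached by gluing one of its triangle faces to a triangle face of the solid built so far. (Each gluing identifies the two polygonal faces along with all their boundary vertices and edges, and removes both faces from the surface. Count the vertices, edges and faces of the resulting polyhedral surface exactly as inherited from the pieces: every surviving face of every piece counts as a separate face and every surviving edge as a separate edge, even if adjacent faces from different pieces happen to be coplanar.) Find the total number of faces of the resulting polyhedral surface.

40

A 13-gonal antiprism: V=26, E=52, F=28.
Attach a hexagonal bipyramid (V=8, E=18, F=12) along a 3-gon: merge 3 vertices and 3 edges, delete both glued faces → V=31, E=67, F=38.
Attach a regular tetrahedron (V=4, E=6, F=4) along a 3-gon: merge 3 vertices and 3 edges, delete both glued faces → V=32, E=70, F=40.
Check: V − E + F = 32 − 70 + 40 = 2.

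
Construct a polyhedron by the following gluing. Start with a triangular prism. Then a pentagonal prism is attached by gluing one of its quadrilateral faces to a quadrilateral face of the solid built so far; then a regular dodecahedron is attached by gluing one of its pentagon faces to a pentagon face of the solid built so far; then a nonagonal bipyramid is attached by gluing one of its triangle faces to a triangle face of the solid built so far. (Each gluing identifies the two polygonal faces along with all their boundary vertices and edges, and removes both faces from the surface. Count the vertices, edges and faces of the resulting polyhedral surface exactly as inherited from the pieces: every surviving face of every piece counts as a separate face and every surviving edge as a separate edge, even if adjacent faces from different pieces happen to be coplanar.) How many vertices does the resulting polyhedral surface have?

35

A triangular prism: V=6, E=9, F=5.
Attach a pentagonal prism (V=10, E=15, F=7) along a 4-gon: merge 4 vertices and 4 edges, delete both glued faces → V=12, E=20, F=10.
Attach a regular dodecahedron (V=20, E=30, F=12) along a 5-gon: merge 5 vertices and 5 edges, delete both glued faces → V=27, E=45, F=20.
Attach a nonagonal bipyramid (V=11, E=27, F=18) along a 3-gon: merge 3 vertices and 3 edges, delete both glued faces → V=35, E=69, F=36.
Check: V − E + F = 35 − 69 + 36 = 2.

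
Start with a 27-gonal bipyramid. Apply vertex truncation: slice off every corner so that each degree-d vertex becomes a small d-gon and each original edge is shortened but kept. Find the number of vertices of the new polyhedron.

The base solid has V = 29, E = 81, F = 54.
Truncation replaces each original edge-end by a new vertex, so V′ = 2E = 162.
Each original edge survives, and each old vertex of degree d contributes d new edges; summing degrees gives Σd = 2E, so E′ = E + 2E = 3E = 243.
Each original face survives and each original vertex becomes one new face: F′ = F + V = 83.

162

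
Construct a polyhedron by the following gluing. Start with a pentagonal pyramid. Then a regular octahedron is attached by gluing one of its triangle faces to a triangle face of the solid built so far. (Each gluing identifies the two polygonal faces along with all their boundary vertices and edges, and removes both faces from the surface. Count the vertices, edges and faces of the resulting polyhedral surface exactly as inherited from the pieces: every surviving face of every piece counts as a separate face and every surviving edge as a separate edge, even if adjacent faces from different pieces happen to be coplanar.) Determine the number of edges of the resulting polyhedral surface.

A pentagonal pyramid: V=6, E=10, F=6.
Attach a regular octahedron (V=6, E=12, F=8) along a 3-gon: merge 3 vertices and 3 edges, delete both glued faces → V=9, E=19, F=12.
Check: V − E + F = 9 − 19 + 12 = 2.

19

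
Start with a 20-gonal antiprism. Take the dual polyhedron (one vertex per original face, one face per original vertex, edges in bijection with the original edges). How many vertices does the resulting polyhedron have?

The base solid has V = 40, E = 80, F = 42.
The dual swaps V and F and preserves E: V′ = F = 42, E′ = E = 80, F′ = V = 40.

42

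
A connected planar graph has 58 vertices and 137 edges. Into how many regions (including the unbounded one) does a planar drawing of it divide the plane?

81

Euler's formula for a connected plane graph: V − E + F = 2, so F = 2 − 58 + 137 = 81.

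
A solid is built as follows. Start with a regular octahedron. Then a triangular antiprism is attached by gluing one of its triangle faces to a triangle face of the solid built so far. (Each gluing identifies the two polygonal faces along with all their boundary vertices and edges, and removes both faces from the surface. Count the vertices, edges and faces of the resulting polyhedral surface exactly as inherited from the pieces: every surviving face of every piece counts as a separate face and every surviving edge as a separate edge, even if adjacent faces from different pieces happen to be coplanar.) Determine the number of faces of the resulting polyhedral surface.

14

A regular octahedron: V=6, E=12, F=8.
Attach a triangular antiprism (V=6, E=12, F=8) along a 3-gon: merge 3 vertices and 3 edges, delete both glued faces → V=9, E=21, F=14.
Check: V − E + F = 9 − 21 + 14 = 2.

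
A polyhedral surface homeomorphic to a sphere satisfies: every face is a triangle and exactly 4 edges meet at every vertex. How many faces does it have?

8

Each face has 3 edges and each edge borders two faces, so 2E = 3F.
Each vertex has degree 4, so 4V = 2E and hence V = 3F/4.
Euler: V − E + F = 2 ⇒ (3F/4) − (3F/2) + F = 2.
Multiply by 8: (6 − 12 + 8)F = 16, i.e. 2F = 16.
So F = 8, E = 3·8/2 = 12, V = 3·8/4 = 6.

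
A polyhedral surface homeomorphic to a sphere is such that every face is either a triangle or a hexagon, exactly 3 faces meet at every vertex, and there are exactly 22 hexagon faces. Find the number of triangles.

4

Let x be the number of triangles; then F = 22 + x.
Edge–face incidences: 2E = 6·22 + 3·x = 132 + 3x.
Every vertex has degree 3, so 3V = 2E.
Euler: V − E + F = 2 ⇒ (2E)/3 − E + (22 + x) = 2.
Multiply by 6: 2·(2E) − 3·(2E) + 6·(22 + x) = 12, i.e. 132 + 6x − (132 + 3x) = 12.
Collecting terms: 3x = 12, so x = 4.
Then 2E = 132 + 3·4 = 144, so E = 72, V = 2E/3 = 48, F = 22 + 4 = 26.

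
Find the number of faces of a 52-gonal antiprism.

An antiprism on an n-gon has two n-gon caps and 2n triangles: V = 2·52 = 104, E = 4·52 = 208, F = 2·52 + 2 = 106.

106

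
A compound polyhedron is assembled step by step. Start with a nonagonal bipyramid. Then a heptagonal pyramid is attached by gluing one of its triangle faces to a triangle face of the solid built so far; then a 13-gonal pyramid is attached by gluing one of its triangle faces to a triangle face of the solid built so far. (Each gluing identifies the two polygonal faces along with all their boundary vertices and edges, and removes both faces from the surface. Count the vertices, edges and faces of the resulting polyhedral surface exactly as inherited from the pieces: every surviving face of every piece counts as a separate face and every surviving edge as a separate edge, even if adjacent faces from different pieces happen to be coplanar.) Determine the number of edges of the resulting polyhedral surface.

61

A nonagonal bipyramid: V=11, E=27, F=18.
Attach a heptagonal pyramid (V=8, E=14, F=8) along a 3-gon: merge 3 vertices and 3 edges, delete both glued faces → V=16, E=38, F=24.
Attach a 13-gonal pyramid (V=14, E=26, F=14) along a 3-gon: merge 3 vertices and 3 edges, delete both glued faces → V=27, E=61, F=36.
Check: V − E + F = 27 − 61 + 36 = 2.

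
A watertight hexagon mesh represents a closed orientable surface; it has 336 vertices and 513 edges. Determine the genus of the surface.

Every face is a hexagon and each edge borders two faces, so 6F = 2·513, giving F = 171.
χ = V − E + F = 336 − 513 + 171 = -6.
For a closed orientable surface χ = 2 − 2g, so g = (2 − (-6))/2 = 4.

4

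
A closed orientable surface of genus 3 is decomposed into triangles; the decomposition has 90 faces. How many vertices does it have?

χ = 2 − 2·3 = -4, and every face is a triangle so 3F = 2E.
E = 3·90/2 = 135. Then V = -4 + E − F = -4 + 135 − 90 = 41.

41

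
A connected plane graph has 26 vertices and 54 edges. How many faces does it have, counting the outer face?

Euler's formula for a connected plane graph: V − E + F = 2, so F = 2 − 26 + 54 = 30.

30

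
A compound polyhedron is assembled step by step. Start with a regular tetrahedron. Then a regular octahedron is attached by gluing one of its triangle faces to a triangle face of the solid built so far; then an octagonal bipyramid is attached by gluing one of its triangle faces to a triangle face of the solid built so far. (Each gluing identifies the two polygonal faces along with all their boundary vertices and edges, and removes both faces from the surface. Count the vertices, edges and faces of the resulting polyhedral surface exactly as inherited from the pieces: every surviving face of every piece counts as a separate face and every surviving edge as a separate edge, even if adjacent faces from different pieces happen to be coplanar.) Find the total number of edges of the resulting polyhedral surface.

A regular tetrahedron: V=4, E=6, F=4.
Attach a regular octahedron (V=6, E=12, F=8) along a 3-gon: merge 3 vertices and 3 edges, delete both glued faces → V=7, E=15, F=10.
Attach an octagonal bipyramid (V=10, E=24, F=16) along a 3-gon: merge 3 vertices and 3 edges, delete both glued faces → V=14, E=36, F=24.
Check: V − E + F = 14 − 36 + 24 = 2.

36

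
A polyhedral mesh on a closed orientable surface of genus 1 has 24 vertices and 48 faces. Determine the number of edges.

For a closed orientable surface of genus 1, χ = 2 − 2·1 = 0.
E = V + F − (0) = 24 + 48 − (0) = 72.

72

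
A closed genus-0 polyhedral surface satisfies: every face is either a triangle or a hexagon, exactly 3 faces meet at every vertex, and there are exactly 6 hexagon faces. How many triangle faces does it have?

Let x be the number of triangles; then F = 6 + x.
Edge–face incidences: 2E = 6·6 + 3·x = 36 + 3x.
Every vertex has degree 3, so 3V = 2E.
Euler: V − E + F = 2 ⇒ (2E)/3 − E + (6 + x) = 2.
Multiply by 6: 2·(2E) − 3·(2E) + 6·(6 + x) = 12, i.e. 36 + 6x − (36 + 3x) = 12.
Collecting terms: 3x = 12, so x = 4.
Then 2E = 36 + 3·4 = 48, so E = 24, V = 2E/3 = 16, F = 6 + 4 = 10.

4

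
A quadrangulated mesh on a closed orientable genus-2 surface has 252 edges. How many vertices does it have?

χ = 2 − 2·2 = -2, and every face is a square so 4F = 2E.
F = 2E/4 = 126. Then V = -2 + E − F = -2 + 252 − 126 = 124.

124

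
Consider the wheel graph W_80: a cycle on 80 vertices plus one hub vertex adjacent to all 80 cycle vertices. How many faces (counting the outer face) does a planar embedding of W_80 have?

81

W_80 has V = 80 + 1 = 81 vertices and E = 2·80 = 160 edges.
By Euler's formula F = 2 − V + E = 2 − 81 + 160 = 81.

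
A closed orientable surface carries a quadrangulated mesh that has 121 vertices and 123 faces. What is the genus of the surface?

2

Every face is a square, so 2E = 4·123 = 492, giving E = 246.
χ = V − E + F = 121 − 246 + 123 = -2.
For a closed orientable surface χ = 2 − 2g, so g = (2 − (-2))/2 = 2.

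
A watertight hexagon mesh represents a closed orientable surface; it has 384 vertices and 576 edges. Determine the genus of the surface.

1

Every face is a hexagon and each edge borders two faces, so 6F = 2·576, giving F = 192.
χ = V − E + F = 384 − 576 + 192 = 0.
For a closed orientable surface χ = 2 − 2g, so g = (2 − (0))/2 = 1.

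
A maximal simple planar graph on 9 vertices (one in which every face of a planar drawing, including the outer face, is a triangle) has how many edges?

In a plane triangulation 3F = 2E and V − E + F = 2, so E = 3V − 6 = 3·9 − 6 = 21.

21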